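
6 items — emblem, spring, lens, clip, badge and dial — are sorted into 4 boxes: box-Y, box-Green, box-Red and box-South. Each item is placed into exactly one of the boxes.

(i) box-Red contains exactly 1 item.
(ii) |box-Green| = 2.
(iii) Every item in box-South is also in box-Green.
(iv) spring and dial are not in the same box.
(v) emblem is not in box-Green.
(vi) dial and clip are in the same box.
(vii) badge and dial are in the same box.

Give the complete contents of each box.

From (v): emblem ∉ box-Green.
(iii) contrapositive: emblem ∉ box-South.
Suppose emblem ∈ box-Y: no assignment then satisfies all the clues, so emblem ∉ box-Y.

box-Y = {badge, clip, dial}; box-Green = {lens, spring}; box-Red = {emblem}; box-South = {}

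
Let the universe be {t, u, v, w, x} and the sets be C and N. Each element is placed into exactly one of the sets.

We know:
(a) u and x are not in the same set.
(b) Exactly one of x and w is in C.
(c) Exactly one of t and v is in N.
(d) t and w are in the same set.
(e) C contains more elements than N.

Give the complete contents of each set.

C = {t, u, w}; N = {v, x}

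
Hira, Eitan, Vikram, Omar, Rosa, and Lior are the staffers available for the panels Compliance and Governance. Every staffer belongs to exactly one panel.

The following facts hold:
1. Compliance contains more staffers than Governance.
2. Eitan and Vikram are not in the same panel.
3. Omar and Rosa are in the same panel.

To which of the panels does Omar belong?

Omar: Compliance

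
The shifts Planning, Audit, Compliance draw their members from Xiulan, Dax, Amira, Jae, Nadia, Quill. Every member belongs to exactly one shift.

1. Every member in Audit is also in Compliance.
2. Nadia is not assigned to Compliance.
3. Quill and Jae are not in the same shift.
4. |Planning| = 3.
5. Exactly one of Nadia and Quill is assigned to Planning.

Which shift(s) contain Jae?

From (2): Nadia ∉ Compliance.
(1) contrapositive: Nadia ∉ Audit.
Only one shift left: Nadia ∈ Planning.
(5) (exactly one): Quill ∉ Planning.
Suppose Jae ∉ Planning: no assignment then satisfies all the clues, so Jae ∈ Planning.

Jae: Planning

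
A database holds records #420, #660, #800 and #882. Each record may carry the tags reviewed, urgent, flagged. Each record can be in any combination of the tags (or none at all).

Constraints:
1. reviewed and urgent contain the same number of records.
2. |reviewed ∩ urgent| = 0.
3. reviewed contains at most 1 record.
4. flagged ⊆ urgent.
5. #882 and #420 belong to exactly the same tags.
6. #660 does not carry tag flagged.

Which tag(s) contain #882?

#882: none

From (6): #660 ∉ flagged.
Suppose #882 ∈ reviewed: no assignment then satisfies all the clues, so #882 ∉ reviewed.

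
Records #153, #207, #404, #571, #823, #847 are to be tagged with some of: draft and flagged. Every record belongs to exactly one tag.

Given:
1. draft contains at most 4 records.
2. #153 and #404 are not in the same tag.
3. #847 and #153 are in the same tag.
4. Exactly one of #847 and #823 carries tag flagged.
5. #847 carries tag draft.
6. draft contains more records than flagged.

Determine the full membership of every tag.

draft = {#153, #207, #571, #847}; flagged = {#404, #823}

From (5): #847 ∈ draft.
(3): #153 matches #847: #153 ∈ draft.
(4) (exactly one): #823 ∈ flagged.
(2): #404 ∉ draft.
Only one tag left: #404 ∈ flagged.
Suppose #207 ∉ draft: no assignment then satisfies all the clues, so #207 ∈ draft.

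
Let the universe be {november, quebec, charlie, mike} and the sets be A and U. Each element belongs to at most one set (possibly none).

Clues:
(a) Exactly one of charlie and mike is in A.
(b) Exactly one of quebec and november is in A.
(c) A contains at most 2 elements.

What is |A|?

2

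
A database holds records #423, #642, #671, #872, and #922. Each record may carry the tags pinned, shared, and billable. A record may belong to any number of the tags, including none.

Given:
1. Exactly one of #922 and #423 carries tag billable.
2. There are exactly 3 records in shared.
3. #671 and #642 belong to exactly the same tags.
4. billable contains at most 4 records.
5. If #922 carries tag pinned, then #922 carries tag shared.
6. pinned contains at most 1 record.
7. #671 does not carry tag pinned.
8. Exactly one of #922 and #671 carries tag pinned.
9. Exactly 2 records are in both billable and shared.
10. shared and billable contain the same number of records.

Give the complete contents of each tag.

pinned = {#922}; shared = {#642, #671, #922}; billable = {#423, #642, #671}

From (7): #671 ∉ pinned.
(3): #642 matches #671: #642 ∉ pinned.
(8) (exactly one): #922 ∈ pinned.
(5): #922 ∈ shared.
(6): pinned already has 1, so the rest are out.
Suppose #423 ∈ shared: no assignment then satisfies all the clues, so #423 ∉ shared.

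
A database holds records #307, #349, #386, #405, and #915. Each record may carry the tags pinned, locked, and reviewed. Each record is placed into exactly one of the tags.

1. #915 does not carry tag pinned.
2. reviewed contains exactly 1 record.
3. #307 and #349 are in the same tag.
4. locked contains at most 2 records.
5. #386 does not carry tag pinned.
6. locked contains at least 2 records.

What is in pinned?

From (1): #915 ∉ pinned.
From (5): #386 ∉ pinned.
Suppose #307 ∉ pinned: no assignment then satisfies all the clues, so #307 ∈ pinned.

pinned = {#307, #349}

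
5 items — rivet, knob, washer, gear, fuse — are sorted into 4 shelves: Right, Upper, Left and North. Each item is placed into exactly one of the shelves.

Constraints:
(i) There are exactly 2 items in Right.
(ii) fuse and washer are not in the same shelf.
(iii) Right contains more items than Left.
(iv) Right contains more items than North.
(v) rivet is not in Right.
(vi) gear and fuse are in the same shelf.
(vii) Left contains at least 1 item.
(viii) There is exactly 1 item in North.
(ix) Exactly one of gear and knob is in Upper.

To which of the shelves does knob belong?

knob: Upper

From (v): rivet ∉ Right.
Suppose knob ∈ Right: no assignment then satisfies all the clues, so knob ∉ Right.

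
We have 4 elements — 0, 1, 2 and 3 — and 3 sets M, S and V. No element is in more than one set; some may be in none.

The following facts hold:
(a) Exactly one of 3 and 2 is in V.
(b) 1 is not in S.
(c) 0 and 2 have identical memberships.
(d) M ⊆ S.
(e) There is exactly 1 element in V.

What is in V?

From (b): 1 ∉ S.
(d) contrapositive: 1 ∉ M.
Suppose 0 ∈ V: no assignment then satisfies all the clues, so 0 ∉ V.

V = {3}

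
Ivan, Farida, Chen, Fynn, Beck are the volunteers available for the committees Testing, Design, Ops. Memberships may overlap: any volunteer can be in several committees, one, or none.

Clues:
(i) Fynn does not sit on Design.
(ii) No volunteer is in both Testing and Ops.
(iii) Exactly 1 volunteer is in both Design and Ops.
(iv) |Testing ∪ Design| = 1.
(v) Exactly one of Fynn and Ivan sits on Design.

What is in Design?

Design = {Ivan}

From (i): Fynn ∉ Design.
(v) (exactly one): Ivan ∈ Design.
Suppose Farida ∈ Design: no assignment then satisfies all the clues, so Farida ∉ Design.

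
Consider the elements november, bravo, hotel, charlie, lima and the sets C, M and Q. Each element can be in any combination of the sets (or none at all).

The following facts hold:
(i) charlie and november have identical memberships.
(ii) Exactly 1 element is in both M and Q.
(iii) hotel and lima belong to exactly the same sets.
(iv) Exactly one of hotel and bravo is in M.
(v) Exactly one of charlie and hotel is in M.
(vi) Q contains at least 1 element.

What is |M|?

3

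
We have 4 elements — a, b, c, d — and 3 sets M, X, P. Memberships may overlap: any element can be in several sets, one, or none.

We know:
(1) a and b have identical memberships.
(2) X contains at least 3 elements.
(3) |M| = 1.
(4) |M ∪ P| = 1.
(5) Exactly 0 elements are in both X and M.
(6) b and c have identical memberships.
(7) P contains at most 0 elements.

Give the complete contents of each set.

M = {d}; X = {a, b, c}; P = {}

(7): P already has 0, so the rest are out.
Suppose a ∈ M: no assignment then satisfies all the clues, so a ∉ M.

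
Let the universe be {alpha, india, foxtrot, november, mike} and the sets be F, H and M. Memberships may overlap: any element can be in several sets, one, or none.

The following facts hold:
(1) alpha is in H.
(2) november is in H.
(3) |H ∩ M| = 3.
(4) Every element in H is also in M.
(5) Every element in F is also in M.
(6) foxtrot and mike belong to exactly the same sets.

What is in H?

H = {alpha, india, november}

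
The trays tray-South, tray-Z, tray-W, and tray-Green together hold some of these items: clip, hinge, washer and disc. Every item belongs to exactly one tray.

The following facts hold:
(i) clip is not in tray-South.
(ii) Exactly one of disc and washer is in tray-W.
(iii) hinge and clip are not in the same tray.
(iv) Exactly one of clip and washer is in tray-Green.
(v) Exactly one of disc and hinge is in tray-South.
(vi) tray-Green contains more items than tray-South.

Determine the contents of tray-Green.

tray-Green = {clip, disc}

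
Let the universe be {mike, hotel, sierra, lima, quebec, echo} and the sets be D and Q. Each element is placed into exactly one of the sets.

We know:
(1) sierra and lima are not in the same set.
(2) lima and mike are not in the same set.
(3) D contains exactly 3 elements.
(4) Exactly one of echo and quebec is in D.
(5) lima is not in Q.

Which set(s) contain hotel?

From (5): lima ∉ Q.
Only one set left: lima ∈ D.
(1): sierra ∉ D.
(2): mike ∉ D.
Only one set left: mike ∈ Q.
Only one set left: sierra ∈ Q.
Suppose hotel ∉ D: no assignment then satisfies all the clues, so hotel ∈ D.

hotel: D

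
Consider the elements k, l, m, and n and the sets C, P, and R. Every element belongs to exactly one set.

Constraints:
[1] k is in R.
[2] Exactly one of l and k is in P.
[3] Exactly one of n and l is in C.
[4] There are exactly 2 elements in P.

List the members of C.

C = {n}

From (1): k ∈ R.
(2) (exactly one): l ∈ P.
(3) (exactly one): n ∈ C.
(4): only 2 candidates remain for P, so all are in.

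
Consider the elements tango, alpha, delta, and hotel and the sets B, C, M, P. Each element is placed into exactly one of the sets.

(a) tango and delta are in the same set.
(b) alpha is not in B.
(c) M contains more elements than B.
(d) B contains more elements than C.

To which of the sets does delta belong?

delta: M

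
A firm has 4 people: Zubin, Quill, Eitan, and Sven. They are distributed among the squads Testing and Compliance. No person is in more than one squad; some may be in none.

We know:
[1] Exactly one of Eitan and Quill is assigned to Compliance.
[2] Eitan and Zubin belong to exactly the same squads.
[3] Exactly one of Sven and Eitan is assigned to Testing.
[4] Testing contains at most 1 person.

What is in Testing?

Testing = {Sven}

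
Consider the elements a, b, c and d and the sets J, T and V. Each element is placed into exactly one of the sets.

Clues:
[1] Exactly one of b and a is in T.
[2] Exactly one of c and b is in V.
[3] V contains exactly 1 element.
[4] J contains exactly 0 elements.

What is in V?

V = {b}

(4): J already has 0, so the rest are out.
Suppose a ∈ V: no assignment then satisfies all the clues, so a ∉ V.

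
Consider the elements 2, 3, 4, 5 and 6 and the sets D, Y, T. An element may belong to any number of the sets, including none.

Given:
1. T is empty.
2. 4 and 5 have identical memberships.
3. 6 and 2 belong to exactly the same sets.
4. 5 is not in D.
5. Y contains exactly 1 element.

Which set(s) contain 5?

From (4): 5 ∉ D.
(1): T already has 0, so the rest are out.
(2): 4 matches 5: 4 ∉ D.
Suppose 5 ∈ Y: no assignment then satisfies all the clues, so 5 ∉ Y.

5: none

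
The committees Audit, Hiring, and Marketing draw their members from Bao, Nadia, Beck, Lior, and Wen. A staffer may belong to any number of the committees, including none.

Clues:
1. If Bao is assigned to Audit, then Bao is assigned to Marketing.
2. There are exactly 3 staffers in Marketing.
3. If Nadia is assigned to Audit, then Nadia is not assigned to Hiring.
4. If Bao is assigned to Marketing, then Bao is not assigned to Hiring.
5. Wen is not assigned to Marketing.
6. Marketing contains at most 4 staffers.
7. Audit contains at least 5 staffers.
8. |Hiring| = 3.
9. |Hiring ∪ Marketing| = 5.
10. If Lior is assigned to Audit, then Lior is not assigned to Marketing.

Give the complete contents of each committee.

From (5): Wen ∉ Marketing.
(7): only 5 candidates remain for Audit, so all are in.
(10): Lior ∉ Marketing.
(1): Bao ∈ Marketing.
(2): only 3 candidates remain for Marketing, so all are in.
(3): Nadia ∉ Hiring.
(4): Bao ∉ Hiring.
(8): only 3 candidates remain for Hiring, so all are in.

Audit = {Bao, Beck, Lior, Nadia, Wen}; Hiring = {Beck, Lior, Wen}; Marketing = {Bao, Beck, Nadia}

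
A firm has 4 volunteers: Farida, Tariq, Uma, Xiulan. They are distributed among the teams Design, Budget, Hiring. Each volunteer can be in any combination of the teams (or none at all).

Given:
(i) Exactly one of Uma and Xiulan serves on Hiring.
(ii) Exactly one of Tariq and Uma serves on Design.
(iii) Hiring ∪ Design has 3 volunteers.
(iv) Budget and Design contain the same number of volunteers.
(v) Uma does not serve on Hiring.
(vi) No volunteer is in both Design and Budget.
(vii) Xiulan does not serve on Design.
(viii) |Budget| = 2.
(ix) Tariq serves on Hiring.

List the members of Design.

From (v): Uma ∉ Hiring.
From (vii): Xiulan ∉ Design.
From (ix): Tariq ∈ Hiring.
(i) (exactly one): Xiulan ∈ Hiring.
Suppose Farida ∉ Design: no assignment then satisfies all the clues, so Farida ∈ Design.

Design = {Farida, Tariq}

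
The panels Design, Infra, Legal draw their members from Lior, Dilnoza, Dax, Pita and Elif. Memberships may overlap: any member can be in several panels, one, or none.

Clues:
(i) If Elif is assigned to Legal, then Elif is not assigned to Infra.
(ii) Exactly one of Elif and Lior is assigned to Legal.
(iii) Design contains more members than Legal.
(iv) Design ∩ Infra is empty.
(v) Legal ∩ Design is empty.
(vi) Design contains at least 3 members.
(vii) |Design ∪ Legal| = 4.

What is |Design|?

3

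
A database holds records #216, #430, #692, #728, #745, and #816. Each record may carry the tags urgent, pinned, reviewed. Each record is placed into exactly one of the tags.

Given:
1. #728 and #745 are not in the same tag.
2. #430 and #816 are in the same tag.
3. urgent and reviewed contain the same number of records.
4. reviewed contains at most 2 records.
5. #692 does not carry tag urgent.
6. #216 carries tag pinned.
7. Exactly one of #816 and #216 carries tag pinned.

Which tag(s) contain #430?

#430: urgent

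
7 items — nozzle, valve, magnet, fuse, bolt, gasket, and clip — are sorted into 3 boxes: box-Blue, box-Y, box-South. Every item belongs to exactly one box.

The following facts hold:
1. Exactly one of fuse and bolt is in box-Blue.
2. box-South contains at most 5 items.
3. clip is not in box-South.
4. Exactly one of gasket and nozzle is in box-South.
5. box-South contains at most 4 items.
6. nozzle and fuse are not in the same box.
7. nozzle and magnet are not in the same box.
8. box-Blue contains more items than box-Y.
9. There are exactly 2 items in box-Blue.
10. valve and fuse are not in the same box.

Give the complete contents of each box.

box-Blue = {clip, fuse}; box-Y = {nozzle}; box-South = {bolt, gasket, magnet, valve}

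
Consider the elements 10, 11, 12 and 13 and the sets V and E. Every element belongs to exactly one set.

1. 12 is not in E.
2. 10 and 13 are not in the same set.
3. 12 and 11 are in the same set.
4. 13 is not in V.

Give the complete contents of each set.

From (1): 12 ∉ E.
From (4): 13 ∉ V.
(3): 11 matches 12: 11 ∉ E.
Only one set left: 11 ∈ V.
Only one set left: 12 ∈ V.
Only one set left: 13 ∈ E.
(2): 10 ∉ E.
Only one set left: 10 ∈ V.

V = {10, 11, 12}; E = {13}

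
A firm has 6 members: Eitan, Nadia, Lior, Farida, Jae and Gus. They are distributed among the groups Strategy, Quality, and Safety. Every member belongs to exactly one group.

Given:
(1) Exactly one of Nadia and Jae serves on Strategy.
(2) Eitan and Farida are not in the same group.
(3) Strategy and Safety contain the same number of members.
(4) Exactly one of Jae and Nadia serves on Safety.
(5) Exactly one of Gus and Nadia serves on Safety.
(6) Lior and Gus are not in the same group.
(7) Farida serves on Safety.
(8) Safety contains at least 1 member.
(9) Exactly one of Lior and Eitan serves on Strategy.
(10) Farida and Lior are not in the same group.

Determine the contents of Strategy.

Strategy = {Jae, Lior}

From (7): Farida ∈ Safety.
(2): Eitan ∉ Safety.
(10): Lior ∉ Safety.
Suppose Eitan ∈ Strategy: no assignment then satisfies all the clues, so Eitan ∉ Strategy.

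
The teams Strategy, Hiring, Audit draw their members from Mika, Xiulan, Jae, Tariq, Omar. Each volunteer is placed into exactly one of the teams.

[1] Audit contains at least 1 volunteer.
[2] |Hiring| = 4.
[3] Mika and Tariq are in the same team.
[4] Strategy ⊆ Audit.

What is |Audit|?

1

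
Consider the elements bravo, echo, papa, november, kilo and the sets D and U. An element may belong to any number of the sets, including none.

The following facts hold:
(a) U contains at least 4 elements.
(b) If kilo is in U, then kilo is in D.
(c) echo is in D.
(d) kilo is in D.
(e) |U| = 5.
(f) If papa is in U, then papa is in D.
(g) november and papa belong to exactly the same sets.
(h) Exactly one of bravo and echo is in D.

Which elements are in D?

From (c): echo ∈ D.
From (d): kilo ∈ D.
(e): only 5 candidates remain for U, so all are in.
(f): papa ∈ D.
(g): november matches papa: november ∈ D.
(h) (exactly one): bravo ∉ D.

D = {echo, kilo, november, papa}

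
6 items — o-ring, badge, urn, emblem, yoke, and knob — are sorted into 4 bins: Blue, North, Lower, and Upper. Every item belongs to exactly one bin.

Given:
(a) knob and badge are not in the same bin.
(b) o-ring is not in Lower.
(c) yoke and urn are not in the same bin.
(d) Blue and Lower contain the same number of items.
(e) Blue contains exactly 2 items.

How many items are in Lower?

2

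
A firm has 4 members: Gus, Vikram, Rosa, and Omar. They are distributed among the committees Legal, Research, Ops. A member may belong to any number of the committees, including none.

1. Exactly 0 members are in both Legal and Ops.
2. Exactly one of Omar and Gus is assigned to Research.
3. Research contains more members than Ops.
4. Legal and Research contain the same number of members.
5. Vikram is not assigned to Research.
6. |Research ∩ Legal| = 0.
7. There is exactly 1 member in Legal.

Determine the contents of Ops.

Ops = {}

From (5): Vikram ∉ Research.
Suppose Gus ∈ Ops: no assignment then satisfies all the clues, so Gus ∉ Ops.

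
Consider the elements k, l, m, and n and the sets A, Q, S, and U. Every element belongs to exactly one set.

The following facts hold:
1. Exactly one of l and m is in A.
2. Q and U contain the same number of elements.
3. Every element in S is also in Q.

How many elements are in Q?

1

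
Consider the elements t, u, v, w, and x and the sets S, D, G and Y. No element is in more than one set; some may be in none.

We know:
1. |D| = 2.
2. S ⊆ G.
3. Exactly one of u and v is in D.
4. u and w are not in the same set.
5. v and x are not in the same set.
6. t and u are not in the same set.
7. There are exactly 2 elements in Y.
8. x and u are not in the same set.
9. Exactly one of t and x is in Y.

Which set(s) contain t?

t: D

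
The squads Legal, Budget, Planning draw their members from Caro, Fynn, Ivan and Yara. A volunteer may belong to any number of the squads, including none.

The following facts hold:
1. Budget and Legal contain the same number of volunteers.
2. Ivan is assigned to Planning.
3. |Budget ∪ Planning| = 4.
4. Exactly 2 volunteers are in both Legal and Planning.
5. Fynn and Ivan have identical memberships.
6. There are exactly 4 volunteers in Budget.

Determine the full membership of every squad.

Legal = {Caro, Fynn, Ivan, Yara}; Budget = {Caro, Fynn, Ivan, Yara}; Planning = {Fynn, Ivan}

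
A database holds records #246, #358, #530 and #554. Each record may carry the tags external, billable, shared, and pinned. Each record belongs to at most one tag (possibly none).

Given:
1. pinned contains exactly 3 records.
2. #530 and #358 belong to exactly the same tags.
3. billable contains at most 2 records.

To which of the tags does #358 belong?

#358: pinned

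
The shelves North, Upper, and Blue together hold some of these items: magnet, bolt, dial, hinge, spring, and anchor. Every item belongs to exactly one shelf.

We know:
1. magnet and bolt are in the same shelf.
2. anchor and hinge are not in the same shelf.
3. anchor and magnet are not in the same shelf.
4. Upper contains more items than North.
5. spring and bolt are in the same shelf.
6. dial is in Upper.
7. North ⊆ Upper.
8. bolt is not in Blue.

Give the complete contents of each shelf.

North = {}; Upper = {bolt, dial, hinge, magnet, spring}; Blue = {anchor}

From (6): dial ∈ Upper.
From (8): bolt ∉ Blue.
(1): magnet matches bolt: magnet ∉ Blue.
(5): spring matches bolt: spring ∉ Blue.
Suppose magnet ∈ North: no assignment then satisfies all the clues, so magnet ∉ North.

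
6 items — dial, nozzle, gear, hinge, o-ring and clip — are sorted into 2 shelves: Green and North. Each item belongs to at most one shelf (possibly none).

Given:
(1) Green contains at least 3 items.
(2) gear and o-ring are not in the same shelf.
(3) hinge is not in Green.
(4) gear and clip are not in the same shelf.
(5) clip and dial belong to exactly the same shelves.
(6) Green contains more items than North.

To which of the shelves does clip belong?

clip: Green

From (3): hinge ∉ Green.
Suppose clip ∉ Green: no assignment then satisfies all the clues, so clip ∈ Green.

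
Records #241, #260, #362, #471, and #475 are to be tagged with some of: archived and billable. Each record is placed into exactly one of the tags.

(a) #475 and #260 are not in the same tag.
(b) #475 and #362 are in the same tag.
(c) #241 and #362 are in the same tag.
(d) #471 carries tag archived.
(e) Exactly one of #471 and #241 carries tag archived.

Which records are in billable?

From (d): #471 ∈ archived.
(e) (exactly one): #241 ∉ archived.
Only one tag left: #241 ∈ billable.
(c): #362 matches #241: #362 ∉ archived.
(c): #362 matches #241: #362 ∈ billable.
(b): #475 matches #362: #475 ∉ archived.
(b): #475 matches #362: #475 ∈ billable.
(a): #260 ∉ billable.
Only one tag left: #260 ∈ archived.

billable = {#241, #362, #475}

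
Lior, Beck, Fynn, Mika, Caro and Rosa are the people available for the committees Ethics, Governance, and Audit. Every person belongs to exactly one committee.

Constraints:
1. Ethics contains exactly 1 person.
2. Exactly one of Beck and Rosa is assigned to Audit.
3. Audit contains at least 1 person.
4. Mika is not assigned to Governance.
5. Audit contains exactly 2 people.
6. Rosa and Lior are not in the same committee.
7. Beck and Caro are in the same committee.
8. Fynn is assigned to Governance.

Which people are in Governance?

Governance = {Beck, Caro, Fynn}

From (4): Mika ∉ Governance.
From (8): Fynn ∈ Governance.
Suppose Lior ∈ Governance: no assignment then satisfies all the clues, so Lior ∉ Governance.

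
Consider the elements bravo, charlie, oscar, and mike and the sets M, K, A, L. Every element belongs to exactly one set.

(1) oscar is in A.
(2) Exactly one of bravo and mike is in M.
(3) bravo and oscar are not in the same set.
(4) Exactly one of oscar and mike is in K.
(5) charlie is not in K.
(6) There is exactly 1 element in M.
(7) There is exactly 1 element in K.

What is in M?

From (1): oscar ∈ A.
From (5): charlie ∉ K.
(3): bravo ∉ A.
(4) (exactly one): mike ∈ K.
(7): K already has 1, so the rest are out.
(2) (exactly one): bravo ∈ M.
(6): M already has 1, so the rest are out.

M = {bravo}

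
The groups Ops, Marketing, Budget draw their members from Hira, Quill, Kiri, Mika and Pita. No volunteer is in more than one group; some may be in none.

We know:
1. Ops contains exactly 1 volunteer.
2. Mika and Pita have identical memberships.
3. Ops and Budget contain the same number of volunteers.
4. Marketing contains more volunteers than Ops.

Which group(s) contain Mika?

Mika: Marketing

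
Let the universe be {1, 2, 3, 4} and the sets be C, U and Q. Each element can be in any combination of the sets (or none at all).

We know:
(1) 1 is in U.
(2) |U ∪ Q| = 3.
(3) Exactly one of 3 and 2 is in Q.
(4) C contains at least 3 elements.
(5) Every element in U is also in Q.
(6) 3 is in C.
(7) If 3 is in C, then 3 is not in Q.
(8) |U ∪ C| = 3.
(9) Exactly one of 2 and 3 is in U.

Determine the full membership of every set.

C = {1, 2, 3}; U = {1, 2}; Q = {1, 2, 4}

From (1): 1 ∈ U.
From (6): 3 ∈ C.
(5) with 1 ∈ U: 1 ∈ Q.
(7): 3 ∉ Q.
(3) (exactly one): 2 ∈ Q.
(5) contrapositive: 3 ∉ U.
(9) (exactly one): 2 ∈ U.
Suppose 1 ∉ C: no assignment then satisfies all the clues, so 1 ∈ C.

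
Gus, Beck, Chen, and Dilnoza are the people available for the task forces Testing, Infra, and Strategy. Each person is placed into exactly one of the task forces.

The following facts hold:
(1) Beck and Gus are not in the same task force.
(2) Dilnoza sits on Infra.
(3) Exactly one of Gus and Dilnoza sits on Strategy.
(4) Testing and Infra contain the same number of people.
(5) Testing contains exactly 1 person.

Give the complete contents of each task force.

From (2): Dilnoza ∈ Infra.
(3) (exactly one): Gus ∈ Strategy.
(1): Beck ∉ Strategy.
Suppose Beck ∉ Testing: no assignment then satisfies all the clues, so Beck ∈ Testing.

Testing = {Beck}; Infra = {Dilnoza}; Strategy = {Chen, Gus}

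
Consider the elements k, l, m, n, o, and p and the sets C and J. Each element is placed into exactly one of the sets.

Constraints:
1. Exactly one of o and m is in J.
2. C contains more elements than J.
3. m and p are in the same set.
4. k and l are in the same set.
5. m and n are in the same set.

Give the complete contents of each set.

C = {k, l, m, n, p}; J = {o}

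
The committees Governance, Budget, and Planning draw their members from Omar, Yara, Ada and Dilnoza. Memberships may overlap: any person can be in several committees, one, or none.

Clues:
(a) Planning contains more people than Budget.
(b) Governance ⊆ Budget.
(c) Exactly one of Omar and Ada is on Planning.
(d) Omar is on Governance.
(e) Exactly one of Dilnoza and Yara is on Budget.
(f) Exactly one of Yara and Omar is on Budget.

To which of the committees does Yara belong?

Yara: Planning

From (d): Omar ∈ Governance.
(b) with Omar ∈ Governance: Omar ∈ Budget.
(f) (exactly one): Yara ∉ Budget.
(b) contrapositive: Yara ∉ Governance.
(e) (exactly one): Dilnoza ∈ Budget.
Suppose Yara ∉ Planning: no assignment then satisfies all the clues, so Yara ∈ Planning.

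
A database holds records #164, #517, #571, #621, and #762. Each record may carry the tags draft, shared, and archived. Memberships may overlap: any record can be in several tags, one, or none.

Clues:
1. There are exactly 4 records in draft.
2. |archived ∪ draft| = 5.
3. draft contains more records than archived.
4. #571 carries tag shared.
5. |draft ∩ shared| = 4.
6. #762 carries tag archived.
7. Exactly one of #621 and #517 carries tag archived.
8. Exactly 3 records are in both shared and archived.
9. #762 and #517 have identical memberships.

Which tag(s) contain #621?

#621: draft, shared

From (4): #571 ∈ shared.
From (6): #762 ∈ archived.
(9): #517 matches #762: #517 ∈ archived.
(7) (exactly one): #621 ∉ archived.
Suppose #621 ∉ draft: no assignment then satisfies all the clues, so #621 ∈ draft.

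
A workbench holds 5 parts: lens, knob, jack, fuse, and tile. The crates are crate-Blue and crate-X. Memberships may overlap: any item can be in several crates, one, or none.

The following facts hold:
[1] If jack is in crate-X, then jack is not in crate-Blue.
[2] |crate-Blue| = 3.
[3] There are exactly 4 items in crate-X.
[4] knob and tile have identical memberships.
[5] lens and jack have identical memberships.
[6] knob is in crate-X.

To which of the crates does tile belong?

tile: crate-Blue, crate-X

From (6): knob ∈ crate-X.
(4): tile matches knob: tile ∈ crate-X.
Suppose tile ∉ crate-Blue: no assignment then satisfies all the clues, so tile ∈ crate-Blue.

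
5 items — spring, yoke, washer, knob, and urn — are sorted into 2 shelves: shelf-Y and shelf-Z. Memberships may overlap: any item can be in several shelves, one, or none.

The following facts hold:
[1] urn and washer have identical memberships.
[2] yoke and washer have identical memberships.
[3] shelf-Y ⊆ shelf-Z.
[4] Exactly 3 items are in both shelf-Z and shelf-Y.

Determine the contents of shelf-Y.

shelf-Y = {urn, washer, yoke}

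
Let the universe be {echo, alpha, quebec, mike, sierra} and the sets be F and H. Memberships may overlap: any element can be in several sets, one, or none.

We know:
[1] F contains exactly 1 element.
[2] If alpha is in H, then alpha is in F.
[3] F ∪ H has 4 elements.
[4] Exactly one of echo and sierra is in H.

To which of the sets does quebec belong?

quebec: H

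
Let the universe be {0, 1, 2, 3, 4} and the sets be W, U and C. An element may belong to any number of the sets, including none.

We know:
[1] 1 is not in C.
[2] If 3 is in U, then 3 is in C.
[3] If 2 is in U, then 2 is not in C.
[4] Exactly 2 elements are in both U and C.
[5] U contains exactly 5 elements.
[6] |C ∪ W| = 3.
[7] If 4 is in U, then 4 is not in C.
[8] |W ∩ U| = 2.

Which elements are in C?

C = {0, 3}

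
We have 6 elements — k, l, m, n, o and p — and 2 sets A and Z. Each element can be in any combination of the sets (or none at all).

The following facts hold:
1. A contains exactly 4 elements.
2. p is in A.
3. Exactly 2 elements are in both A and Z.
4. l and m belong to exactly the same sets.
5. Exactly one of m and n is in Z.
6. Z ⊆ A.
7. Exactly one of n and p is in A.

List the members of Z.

From (2): p ∈ A.
(7) (exactly one): n ∉ A.
(6) contrapositive: n ∉ Z.
(5) (exactly one): m ∈ Z.
(6) with m ∈ Z: m ∈ A.
(4): l matches m: l ∈ A.
(4): l matches m: l ∈ Z.
Suppose k ∈ Z: no assignment then satisfies all the clues, so k ∉ Z.

Z = {l, m}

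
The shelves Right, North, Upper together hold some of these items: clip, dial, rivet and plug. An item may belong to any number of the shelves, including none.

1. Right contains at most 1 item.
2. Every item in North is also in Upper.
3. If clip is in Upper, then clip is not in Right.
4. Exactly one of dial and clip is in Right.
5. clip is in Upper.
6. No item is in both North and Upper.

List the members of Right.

From (5): clip ∈ Upper.
(3): clip ∉ Right.
(4) (exactly one): dial ∈ Right.
(6) (disjoint): clip ∉ North.
(1): Right already has 1, so the rest are out.

Right = {dial}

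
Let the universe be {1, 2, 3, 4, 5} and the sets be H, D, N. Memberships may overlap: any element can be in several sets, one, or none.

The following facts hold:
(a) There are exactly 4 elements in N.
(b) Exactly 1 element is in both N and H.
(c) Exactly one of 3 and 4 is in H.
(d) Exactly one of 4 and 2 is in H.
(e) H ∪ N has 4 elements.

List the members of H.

H = {4}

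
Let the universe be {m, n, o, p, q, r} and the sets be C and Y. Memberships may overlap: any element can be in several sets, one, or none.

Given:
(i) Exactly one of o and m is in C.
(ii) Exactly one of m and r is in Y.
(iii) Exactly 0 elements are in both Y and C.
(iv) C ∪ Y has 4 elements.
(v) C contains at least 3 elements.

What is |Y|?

1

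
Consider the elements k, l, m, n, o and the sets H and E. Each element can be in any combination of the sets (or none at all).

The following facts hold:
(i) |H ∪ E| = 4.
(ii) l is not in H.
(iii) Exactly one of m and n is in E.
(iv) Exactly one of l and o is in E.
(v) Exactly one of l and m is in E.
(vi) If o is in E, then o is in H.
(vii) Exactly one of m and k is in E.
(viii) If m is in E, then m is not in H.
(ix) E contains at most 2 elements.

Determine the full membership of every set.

H = {k, n, o}; E = {m, o}

From (ii): l ∉ H.
Suppose k ∉ H: no assignment then satisfies all the clues, so k ∈ H.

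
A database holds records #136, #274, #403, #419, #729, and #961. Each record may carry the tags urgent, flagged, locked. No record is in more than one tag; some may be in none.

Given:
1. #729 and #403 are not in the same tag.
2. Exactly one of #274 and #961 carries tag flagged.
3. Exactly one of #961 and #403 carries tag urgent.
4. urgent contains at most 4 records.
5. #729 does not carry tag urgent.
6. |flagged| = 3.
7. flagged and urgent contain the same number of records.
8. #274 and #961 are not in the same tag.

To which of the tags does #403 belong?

From (5): #729 ∉ urgent.
Suppose #403 ∉ urgent: no assignment then satisfies all the clues, so #403 ∈ urgent.

#403: urgent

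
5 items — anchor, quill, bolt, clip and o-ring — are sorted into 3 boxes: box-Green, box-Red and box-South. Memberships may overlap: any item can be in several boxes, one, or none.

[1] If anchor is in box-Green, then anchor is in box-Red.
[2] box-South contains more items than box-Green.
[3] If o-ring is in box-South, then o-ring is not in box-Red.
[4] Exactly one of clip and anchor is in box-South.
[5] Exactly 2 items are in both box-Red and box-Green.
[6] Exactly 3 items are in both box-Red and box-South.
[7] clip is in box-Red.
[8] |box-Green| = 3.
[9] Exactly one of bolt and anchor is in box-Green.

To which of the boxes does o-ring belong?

o-ring: box-Green, box-South

From (7): clip ∈ box-Red.
Suppose o-ring ∉ box-Green: no assignment then satisfies all the clues, so o-ring ∈ box-Green.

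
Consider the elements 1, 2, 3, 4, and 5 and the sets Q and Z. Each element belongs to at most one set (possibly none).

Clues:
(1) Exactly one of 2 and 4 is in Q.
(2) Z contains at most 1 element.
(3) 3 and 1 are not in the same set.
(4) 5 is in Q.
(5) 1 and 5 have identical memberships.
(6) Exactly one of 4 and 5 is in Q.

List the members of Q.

Q = {1, 2, 5}

From (4): 5 ∈ Q.
(5): 1 matches 5: 1 ∈ Q.
(6) (exactly one): 4 ∉ Q.
(1) (exactly one): 2 ∈ Q.
(3): 3 ∉ Q.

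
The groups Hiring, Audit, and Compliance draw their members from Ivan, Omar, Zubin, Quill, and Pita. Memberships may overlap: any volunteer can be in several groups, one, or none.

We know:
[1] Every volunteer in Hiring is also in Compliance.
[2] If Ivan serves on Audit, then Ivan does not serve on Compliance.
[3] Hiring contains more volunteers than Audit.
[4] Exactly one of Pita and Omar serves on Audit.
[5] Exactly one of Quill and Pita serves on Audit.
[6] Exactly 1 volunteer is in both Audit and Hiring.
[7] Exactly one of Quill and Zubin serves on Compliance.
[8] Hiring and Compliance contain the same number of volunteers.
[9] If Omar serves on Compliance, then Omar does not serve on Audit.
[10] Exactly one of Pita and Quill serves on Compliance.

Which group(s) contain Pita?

Pita: Audit, Compliance, Hiring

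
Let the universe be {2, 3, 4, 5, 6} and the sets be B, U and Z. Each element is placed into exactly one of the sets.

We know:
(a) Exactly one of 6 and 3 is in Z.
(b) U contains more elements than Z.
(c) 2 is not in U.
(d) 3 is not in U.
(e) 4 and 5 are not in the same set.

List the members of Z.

Z = {3}

From (c): 2 ∉ U.
From (d): 3 ∉ U.
Suppose 2 ∈ Z: no assignment then satisfies all the clues, so 2 ∉ Z.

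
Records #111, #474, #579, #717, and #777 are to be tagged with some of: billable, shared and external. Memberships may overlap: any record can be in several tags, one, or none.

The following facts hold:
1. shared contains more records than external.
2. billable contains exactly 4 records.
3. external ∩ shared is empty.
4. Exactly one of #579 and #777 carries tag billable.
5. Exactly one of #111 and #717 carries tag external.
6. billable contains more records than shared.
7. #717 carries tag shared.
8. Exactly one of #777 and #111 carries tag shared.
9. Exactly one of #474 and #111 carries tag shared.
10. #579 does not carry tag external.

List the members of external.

From (7): #717 ∈ shared.
From (10): #579 ∉ external.
(3) (disjoint): #717 ∉ external.
(5) (exactly one): #111 ∈ external.
(3) (disjoint): #111 ∉ shared.
(8) (exactly one): #777 ∈ shared.
(9) (exactly one): #474 ∈ shared.
(3) (disjoint): #474 ∉ external.
(3) (disjoint): #777 ∉ external.

external = {#111}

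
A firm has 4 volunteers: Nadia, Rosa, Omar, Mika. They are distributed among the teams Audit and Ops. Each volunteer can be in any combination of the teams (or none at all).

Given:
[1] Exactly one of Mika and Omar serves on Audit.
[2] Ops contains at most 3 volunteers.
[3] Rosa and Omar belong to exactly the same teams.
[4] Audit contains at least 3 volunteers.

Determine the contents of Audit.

Audit = {Nadia, Omar, Rosa}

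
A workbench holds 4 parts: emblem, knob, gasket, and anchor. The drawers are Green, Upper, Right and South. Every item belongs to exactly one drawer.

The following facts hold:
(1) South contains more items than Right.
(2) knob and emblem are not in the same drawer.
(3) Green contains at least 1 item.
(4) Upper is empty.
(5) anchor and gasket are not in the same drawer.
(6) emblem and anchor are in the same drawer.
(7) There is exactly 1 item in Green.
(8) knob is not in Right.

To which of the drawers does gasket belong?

gasket: Right

From (8): knob ∉ Right.
(4): Upper already has 0, so the rest are out.
Suppose gasket ∈ Green: no assignment then satisfies all the clues, so gasket ∉ Green.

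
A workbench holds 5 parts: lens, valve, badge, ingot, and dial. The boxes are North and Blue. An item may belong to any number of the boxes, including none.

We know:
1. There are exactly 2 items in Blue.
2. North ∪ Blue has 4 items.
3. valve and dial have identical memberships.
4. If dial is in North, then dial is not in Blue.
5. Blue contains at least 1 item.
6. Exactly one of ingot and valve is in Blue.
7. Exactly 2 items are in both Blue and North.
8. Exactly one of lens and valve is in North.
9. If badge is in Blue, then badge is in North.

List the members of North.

North = {badge, dial, ingot, valve}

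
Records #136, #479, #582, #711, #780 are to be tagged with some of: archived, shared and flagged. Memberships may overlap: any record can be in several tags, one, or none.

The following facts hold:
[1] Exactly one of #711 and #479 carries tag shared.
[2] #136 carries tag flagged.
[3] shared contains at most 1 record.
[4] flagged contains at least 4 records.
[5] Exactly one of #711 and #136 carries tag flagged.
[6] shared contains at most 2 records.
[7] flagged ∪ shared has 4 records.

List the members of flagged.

From (2): #136 ∈ flagged.
(5) (exactly one): #711 ∉ flagged.
(4): only 4 candidates remain for flagged, so all are in.

flagged = {#136, #479, #582, #780}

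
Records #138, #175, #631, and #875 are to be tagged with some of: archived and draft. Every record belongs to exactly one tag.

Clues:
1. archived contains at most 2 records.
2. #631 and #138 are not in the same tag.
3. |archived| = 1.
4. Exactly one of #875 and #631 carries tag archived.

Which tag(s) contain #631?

#631: archived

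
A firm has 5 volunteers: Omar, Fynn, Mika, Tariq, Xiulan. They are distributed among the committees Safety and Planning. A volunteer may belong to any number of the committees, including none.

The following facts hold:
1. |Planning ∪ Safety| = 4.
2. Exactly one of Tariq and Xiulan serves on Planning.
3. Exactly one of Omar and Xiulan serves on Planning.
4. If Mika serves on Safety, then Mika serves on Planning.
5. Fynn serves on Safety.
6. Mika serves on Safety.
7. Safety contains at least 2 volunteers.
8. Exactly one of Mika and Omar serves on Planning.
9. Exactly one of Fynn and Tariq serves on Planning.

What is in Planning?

From (5): Fynn ∈ Safety.
From (6): Mika ∈ Safety.
(4): Mika ∈ Planning.
(8) (exactly one): Omar ∉ Planning.
(3) (exactly one): Xiulan ∈ Planning.
(2) (exactly one): Tariq ∉ Planning.
(9) (exactly one): Fynn ∈ Planning.

Planning = {Fynn, Mika, Xiulan}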